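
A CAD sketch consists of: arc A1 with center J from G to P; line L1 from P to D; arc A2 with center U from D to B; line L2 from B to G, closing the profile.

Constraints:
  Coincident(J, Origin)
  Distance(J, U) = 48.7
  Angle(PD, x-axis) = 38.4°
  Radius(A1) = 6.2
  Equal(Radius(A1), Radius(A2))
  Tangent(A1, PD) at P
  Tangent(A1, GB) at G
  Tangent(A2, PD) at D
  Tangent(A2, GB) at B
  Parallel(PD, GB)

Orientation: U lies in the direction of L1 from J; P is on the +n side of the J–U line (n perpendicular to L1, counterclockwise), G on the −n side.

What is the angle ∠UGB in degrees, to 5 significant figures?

7.2553°

The slot axis is L1's direction at 38.4°, so u = (cos 38.4°, sin 38.4°) = (0.78369, 0.62115) and n = (−sin 38.4°, cos 38.4°) = (-0.62115, 0.78369). J is at the origin and U lies 48.7 along u from J, so U = 48.7·u = (38.166, 30.250). Tangency of A1 to both parallel lines with radius 6.2 puts P and G at J ± 6.2·n: P = (-3.8511, 4.8589), G = (3.8511, -4.8589). Equal radii place D and B the same way about U: D = U + 6.2·n = (34.315, 35.109), B = U − 6.2·n = (42.017, 25.391). Then cos ∠UGB = GU·GB / (|GU||GB|), giving 7.2553°.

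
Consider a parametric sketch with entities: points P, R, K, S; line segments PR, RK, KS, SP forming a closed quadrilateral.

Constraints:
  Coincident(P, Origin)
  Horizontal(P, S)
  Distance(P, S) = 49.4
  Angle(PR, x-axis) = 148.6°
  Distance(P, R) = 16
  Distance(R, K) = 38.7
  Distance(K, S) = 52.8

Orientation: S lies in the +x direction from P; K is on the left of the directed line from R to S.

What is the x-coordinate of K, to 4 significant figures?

12.02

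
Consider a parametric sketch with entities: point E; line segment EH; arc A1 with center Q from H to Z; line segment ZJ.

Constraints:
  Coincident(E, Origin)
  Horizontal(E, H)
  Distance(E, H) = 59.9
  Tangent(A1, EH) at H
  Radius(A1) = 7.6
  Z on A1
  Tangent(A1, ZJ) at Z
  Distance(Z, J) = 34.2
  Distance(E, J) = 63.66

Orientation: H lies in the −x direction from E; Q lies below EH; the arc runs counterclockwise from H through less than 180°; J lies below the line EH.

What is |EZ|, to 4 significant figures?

67.41

Checks: |QZ| = 7.600 ✓; ∠(QZ, ZJ) = 90.00° ✓; |ZJ| = 34.20 ✓; |EJ| = 63.66 ✓.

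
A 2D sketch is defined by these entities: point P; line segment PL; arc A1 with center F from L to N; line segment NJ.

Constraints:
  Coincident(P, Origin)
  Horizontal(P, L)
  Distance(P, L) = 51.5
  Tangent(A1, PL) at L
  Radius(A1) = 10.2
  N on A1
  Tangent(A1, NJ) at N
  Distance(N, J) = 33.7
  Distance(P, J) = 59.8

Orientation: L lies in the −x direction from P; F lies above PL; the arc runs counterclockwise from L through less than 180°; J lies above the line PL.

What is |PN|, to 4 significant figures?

42.50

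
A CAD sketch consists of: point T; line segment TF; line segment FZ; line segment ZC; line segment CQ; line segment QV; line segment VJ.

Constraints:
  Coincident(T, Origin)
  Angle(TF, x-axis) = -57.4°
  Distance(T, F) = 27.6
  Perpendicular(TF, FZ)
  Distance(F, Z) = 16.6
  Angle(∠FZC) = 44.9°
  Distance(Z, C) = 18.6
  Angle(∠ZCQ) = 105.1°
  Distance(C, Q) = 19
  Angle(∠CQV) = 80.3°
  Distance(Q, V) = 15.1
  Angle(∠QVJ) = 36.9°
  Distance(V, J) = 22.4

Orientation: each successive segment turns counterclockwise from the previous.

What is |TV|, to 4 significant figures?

35.75

T is at the origin; TF runs at -57.4° with length 27.6, so F = (14.87, -23.25). TF ⟂ FZ, so FZ runs at 32.60°; with |FZ| = 16.6, Z = (28.85, -14.31). ∠FZC = 44.9° gives ZC at 167.7° from the x-axis; with |ZC| = 18.6, C = (10.68, -10.35). ∠ZCQ = 105.1° gives CQ at -117.4° from the x-axis; with |CQ| = 19.0, Q = (1.938, -27.21). ∠CQV = 80.3° gives QV at -17.70° from the x-axis; with |QV| = 15.1, V = (16.32, -31.81). Then |TV| = |V − T| = 35.75.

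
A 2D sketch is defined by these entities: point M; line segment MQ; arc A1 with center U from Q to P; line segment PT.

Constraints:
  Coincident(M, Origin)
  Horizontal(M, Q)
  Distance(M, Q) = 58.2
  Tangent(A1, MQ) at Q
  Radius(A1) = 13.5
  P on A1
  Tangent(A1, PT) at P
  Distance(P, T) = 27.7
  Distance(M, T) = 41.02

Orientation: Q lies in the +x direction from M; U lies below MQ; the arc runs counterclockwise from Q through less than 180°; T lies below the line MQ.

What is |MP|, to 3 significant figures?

47.8

Checks: ∠(UQ, QM) = 90.00° ✓; |UP| = 13.50 ✓; ∠(UP, PT) = 90.00° ✓; |PT| = 27.70 ✓; |MT| = 41.02 ✓.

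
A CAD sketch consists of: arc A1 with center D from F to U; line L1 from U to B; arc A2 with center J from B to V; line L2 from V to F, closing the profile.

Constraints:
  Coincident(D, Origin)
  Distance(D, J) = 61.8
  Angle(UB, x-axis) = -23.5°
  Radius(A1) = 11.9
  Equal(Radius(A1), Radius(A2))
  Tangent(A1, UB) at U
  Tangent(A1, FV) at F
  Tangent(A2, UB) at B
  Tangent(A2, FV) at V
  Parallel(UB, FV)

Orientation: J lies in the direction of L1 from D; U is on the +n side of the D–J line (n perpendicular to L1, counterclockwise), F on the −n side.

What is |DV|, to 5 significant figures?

62.935

Tangency of A1 to both parallel lines with radius 11.9 puts U and F at D ± 11.9·n: U = (4.7451, 10.913), F = (-4.7451, -10.913). Equal radii place B and V the same way about J: B = J + 11.9·n = (61.419, -13.730), V = J − 11.9·n = (51.929, -35.556). Then |DV| = |V − D| = 62.935.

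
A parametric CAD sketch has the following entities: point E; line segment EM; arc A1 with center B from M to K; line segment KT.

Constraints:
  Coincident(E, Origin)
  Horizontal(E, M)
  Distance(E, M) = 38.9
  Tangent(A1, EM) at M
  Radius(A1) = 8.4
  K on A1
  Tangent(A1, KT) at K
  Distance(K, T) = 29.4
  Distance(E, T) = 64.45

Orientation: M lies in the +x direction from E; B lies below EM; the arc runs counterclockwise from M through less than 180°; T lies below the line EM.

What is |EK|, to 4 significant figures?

36.08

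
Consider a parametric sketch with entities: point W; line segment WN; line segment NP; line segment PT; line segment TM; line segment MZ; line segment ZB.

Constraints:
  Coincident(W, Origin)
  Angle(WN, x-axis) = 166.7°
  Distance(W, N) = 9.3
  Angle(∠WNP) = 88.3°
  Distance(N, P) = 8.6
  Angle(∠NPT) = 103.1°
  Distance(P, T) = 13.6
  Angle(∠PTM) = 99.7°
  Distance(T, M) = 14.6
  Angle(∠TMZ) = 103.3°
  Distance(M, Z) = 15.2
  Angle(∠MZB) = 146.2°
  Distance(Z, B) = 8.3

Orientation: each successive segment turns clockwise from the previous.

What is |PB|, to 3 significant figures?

19.7

W is at the origin; WN runs at 166.7° with length 9.3, so N = (-9.05, 2.14). ∠WNP = 88.3° gives NP at 75.0° from the x-axis; with |NP| = 8.6, P = (-6.82, 10.4). ∠NPT = 103.1° gives PT at -1.90° from the x-axis; with |PT| = 13.6, T = (6.77, 10.0). ∠PTM = 99.7° gives TM at -82.2° from the x-axis; with |TM| = 14.6, M = (8.75, -4.47). ∠TMZ = 103.3° gives MZ at -159° from the x-axis; with |MZ| = 15.2, Z = (-5.43, -9.94). ∠MZB = 146.2° gives ZB at 167° from the x-axis; with |ZB| = 8.3, B = (-13.5, -8.12). Then |PB| = |B − P| = 19.7.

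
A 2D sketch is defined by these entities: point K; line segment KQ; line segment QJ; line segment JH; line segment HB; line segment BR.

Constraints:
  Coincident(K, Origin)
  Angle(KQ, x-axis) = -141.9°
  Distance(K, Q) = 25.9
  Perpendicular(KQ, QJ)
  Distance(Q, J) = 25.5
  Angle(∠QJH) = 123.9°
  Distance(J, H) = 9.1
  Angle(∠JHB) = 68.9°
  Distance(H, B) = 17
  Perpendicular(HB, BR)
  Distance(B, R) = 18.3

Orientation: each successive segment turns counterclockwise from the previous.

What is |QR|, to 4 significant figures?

11.89

K is at the origin; KQ runs at -141.9° with length 25.9, so Q = (-20.38, -15.98). KQ ⟂ QJ, so QJ runs at -51.90°; with |QJ| = 25.5, J = (-4.647, -36.05). ∠QJH = 123.9° gives JH at 4.200° from the x-axis; with |JH| = 9.1, H = (4.428, -35.38). ∠JHB = 68.9° gives HB at 115.3° from the x-axis; with |HB| = 17.0, B = (-2.837, -20.01). The perpendicularity gives BR at right angles to HB, so BR runs at -154.7°; with |BR| = 18.3, R = (-19.38, -27.83). Then |QR| = |R − Q| = 11.89.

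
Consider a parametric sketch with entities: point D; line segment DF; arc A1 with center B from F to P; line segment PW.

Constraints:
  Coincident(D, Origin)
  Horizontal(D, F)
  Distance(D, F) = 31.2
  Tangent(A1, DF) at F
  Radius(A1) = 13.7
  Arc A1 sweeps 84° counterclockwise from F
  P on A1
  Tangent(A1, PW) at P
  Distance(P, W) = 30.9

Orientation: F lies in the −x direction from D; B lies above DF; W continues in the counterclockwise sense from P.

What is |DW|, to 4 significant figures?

45.33

D is at the origin; D and F share the same y with |DF| = 31.2 and F on the −x side, so F = (-31.20, 0.000). A1 meets DF tangentially, so BF is at right angles to DF, so B = F + (0, 13.7) = (-31.20, 13.70). On A1, F sits at bearing -90° from B; an 84° counterclockwise sweep puts P at bearing -6°, so P = B + 13.7·(cos -6°, sin -6°) = (-17.58, 12.27). Since A1 is tangent to PW there, BP ⟂ PW, so PW runs along (−sin -6°, cos -6°); with |PW| = 30.9, W = (-14.35, 43.00). Then |DW| = |W − D| = 45.33.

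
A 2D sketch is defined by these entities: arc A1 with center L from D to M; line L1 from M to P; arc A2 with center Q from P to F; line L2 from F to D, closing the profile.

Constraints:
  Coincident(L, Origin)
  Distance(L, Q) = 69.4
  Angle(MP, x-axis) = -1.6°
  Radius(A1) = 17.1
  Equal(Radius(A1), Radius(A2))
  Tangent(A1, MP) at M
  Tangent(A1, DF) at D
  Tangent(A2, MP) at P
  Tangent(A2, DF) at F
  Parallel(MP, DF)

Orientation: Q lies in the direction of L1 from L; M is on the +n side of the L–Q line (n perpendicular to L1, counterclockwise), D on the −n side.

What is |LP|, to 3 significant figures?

71.5

The slot axis is L1's direction at -1.6°, so u = (cos -1.6°, sin -1.6°) = (1.00, -0.0279) and n = (−sin -1.6°, cos -1.6°) = (0.0279, 1.00). L is at the origin and Q lies 69.4 along u from L, so Q = 69.4·u = (69.4, -1.94). Tangency of A1 to both parallel lines with radius 17.1 puts M and D at L ± 17.1·n: M = (0.477, 17.1), D = (-0.477, -17.1). Equal radii place P and F the same way about Q: P = Q + 17.1·n = (69.9, 15.2), F = Q − 17.1·n = (68.9, -19.0). Then |LP| = |P − L| = 71.5.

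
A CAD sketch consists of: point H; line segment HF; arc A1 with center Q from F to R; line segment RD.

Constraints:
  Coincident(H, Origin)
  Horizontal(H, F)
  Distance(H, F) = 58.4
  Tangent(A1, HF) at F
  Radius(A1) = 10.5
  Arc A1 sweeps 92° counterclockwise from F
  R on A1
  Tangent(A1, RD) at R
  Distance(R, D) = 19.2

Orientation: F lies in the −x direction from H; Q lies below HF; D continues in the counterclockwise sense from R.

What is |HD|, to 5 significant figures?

74.550

H is at the origin; HF is horizontal with |HF| = 58.4 and F on the −x side, so F = (-58.400, 0.0000). Tangency of A1 to HF means the radius QF is perpendicular to HF, so Q = F + (0, -10.5) = (-58.400, -10.500). On A1, F sits at bearing 90° from Q; a 92° counterclockwise sweep puts R at bearing 182°, so R = Q + 10.5·(cos 182°, sin 182°) = (-68.894, -10.866). The tangent condition forces QR to be normal to RD, so RD runs along (−sin 182°, cos 182°); with |RD| = 19.2, D = (-68.224, -30.055). Then |HD| = |D − H| = 74.550.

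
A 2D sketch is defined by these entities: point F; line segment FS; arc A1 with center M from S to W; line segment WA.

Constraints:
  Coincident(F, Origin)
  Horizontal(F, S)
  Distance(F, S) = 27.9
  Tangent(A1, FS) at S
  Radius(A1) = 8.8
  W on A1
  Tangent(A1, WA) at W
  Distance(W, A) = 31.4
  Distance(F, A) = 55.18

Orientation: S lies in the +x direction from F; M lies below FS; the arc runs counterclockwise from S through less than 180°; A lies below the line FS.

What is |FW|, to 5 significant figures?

24.798

F is at the origin; F and S share the same y with |FS| = 27.9 and S on the +x side, so S = (27.900, 0.0000). A1 meets FS tangentially, so MS is at right angles to FS, so M = S + (0, -8.8) = (27.900, -8.8000). Since MW ⟂ WA (tangency), |MA| = √(8.8² + 31.4²) = 32.610 regardless of where W sits on A1. So A lies on both circle(F, 55.18) and circle(M, 32.610); the below-FS intersection is A = (38.326, -39.698). W is the foot of the tangent from A: W = (20.630, -13.759).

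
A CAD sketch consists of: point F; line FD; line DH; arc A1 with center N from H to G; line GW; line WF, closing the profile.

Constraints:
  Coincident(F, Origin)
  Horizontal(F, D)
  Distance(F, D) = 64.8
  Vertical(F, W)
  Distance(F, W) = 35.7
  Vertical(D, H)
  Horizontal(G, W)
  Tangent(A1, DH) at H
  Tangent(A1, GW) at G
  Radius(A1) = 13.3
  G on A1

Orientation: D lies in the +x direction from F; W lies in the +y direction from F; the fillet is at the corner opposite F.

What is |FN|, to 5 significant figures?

56.161

FW is vertical with |FW| = 35.7 and W on the +y side, so W = (0.0000, 35.700). The virtual corner opposite F is at (64.800, 35.700). The tangent condition forces NH to be normal to DH and since A1 is tangent to GW there, NG ⟂ GW, with radius 13.3, so the center N sits 13.3 in from both sides at N = (51.500, 22.400). Then |FN| = |N − F| = 56.161.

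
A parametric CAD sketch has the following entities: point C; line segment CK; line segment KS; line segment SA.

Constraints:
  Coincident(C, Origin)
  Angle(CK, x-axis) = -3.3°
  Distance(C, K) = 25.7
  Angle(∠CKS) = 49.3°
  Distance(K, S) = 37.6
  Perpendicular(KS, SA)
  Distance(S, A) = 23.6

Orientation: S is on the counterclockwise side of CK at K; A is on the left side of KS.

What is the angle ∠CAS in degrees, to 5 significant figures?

78.828°

C is at the origin; CK runs at -3.3° with length 25.7, so K = 25.7·(cos -3.3°, sin -3.3°) = (25.657, -1.4794). ∠CKS = 49.3°, so KS runs at -3.3° + (180° − 49.3°) = 127.40° from the x-axis; with |KS| = 37.6, S = K + 37.6·(cos 127.40°, sin 127.40°) = (2.8201, 28.391). KS ⟂ SA; with |SA| = 23.6 on the left of KS, A = S + 23.6·(-0.79441, -0.60738) = (-15.928, 14.057). Then cos ∠CAS = AC·AS / (|AC||AS|), giving 78.828°.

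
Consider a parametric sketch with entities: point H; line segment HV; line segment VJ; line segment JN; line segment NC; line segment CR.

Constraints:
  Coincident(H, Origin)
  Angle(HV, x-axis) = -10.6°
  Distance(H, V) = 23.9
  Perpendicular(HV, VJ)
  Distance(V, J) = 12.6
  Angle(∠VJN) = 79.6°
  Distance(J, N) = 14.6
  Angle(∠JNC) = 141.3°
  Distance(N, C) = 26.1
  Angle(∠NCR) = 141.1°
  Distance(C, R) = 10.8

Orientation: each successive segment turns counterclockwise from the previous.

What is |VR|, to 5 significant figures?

37.887

∠JNC = 141.3° gives NC at -141.50° from the x-axis; with |NC| = 26.1, C = (-9.2160, -8.2081). ∠NCR = 141.1° gives CR at -102.60° from the x-axis; with |CR| = 10.8, R = (-11.572, -18.748). Then |VR| = |R − V| = 37.887.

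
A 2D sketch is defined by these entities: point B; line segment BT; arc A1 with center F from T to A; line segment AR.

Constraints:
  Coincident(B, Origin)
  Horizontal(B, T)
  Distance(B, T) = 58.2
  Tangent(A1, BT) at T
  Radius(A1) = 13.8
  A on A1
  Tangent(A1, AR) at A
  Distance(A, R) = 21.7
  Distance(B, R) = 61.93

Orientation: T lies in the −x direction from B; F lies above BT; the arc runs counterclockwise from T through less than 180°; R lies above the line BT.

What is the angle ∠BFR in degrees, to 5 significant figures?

82.460°

Checks: ∠(FT, TB) = 90.00° ✓; |FT| = 13.80 ✓; |FA| = 13.80 ✓; ∠(FA, AR) = 90.00° ✓; |AR| = 21.70 ✓; |BR| = 61.93 ✓.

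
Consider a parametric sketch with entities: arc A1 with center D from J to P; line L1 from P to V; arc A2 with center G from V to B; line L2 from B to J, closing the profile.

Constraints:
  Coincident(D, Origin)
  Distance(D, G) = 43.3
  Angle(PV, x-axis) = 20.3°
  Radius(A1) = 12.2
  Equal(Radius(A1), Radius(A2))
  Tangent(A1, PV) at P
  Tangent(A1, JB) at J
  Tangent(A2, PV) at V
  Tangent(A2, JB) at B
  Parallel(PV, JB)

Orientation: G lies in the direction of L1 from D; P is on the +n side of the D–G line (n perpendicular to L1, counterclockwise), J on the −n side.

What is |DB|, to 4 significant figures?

44.99

Tangency of A1 to both parallel lines with radius 12.2 puts P and J at D ± 12.2·n: P = (-4.233, 11.44), J = (4.233, -11.44). Equal radii place V and B the same way about G: V = G + 12.2·n = (36.38, 26.46), B = G − 12.2·n = (44.84, 3.580). Then |DB| = |B − D| = 44.99.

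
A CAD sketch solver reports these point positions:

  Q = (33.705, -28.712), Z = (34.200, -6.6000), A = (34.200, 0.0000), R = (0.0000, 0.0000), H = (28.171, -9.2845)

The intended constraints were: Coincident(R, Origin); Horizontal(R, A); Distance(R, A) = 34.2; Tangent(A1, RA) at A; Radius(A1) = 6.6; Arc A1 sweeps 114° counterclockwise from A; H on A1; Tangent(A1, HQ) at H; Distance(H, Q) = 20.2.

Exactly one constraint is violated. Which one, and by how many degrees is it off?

Tangent(A1, HQ) at H — off by 8.10°.

R = (0.00, 0.00) ✓; R.y = 0.00, A.y = 0.00 ✓; |RA| = 34.20 ✓; ∠(ZA, AR) = 90.00° ✓; |ZA| = 6.600 ✓; bearing(Z→H) − bearing(Z→A) = 114.0° ✓; |ZH| = 6.600 ✓; ∠(ZH, HQ) = 98.10° ✗; |HQ| = 20.20 ✓.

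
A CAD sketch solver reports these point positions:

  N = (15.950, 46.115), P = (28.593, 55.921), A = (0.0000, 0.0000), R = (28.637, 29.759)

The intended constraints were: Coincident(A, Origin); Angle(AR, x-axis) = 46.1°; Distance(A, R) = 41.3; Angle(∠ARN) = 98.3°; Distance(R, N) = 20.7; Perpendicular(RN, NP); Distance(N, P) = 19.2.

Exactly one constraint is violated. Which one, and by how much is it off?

Distance(N, P) = 19.2 — off by 3.20.

A = (0.00, 0.00) ✓; AR at 46.10° ✓; |AR| = 41.30 ✓; ∠ARN = 98.30° ✓; |RN| = 20.70 ✓; ∠(RN, NP) = 90.00° ✓; |NP| = 16.00 ✗.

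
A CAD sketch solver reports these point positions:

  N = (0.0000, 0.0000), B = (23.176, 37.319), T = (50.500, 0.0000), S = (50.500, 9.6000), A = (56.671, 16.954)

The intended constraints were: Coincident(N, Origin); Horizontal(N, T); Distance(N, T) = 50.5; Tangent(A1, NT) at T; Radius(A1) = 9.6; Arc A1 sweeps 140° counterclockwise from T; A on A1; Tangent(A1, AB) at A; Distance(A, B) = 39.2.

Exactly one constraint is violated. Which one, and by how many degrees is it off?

Tangent(A1, AB) at A — off by 8.70°.

N = (0.00, 0.00) ✓; N.y = 0.00, T.y = 0.00 ✓; |NT| = 50.50 ✓; ∠(ST, TN) = 90.00° ✓; |ST| = 9.600 ✓; bearing(S→A) − bearing(S→T) = 140.0° ✓; |SA| = 9.600 ✓; ∠(SA, AB) = 81.30° ✗; |AB| = 39.20 ✓.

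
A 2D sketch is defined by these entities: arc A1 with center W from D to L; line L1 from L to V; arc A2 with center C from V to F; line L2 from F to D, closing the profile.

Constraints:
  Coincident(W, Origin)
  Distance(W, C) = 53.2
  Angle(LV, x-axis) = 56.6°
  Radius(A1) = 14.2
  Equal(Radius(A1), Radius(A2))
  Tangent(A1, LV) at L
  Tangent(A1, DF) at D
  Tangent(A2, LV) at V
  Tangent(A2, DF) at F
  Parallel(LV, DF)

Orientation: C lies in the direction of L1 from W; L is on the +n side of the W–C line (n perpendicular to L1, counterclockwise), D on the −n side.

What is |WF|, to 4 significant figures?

55.06

The slot axis is L1's direction at 56.6°, so u = (cos 56.6°, sin 56.6°) = (0.5505, 0.8348) and n = (−sin 56.6°, cos 56.6°) = (-0.8348, 0.5505). W is at the origin and C lies 53.2 along u from W, so C = 53.2·u = (29.29, 44.41). Tangency of A1 to both parallel lines with radius 14.2 puts L and D at W ± 14.2·n: L = (-11.85, 7.817), D = (11.85, -7.817). Equal radii place V and F the same way about C: V = C + 14.2·n = (17.43, 52.23), F = C − 14.2·n = (41.14, 36.60). Then |WF| = |F − W| = 55.06.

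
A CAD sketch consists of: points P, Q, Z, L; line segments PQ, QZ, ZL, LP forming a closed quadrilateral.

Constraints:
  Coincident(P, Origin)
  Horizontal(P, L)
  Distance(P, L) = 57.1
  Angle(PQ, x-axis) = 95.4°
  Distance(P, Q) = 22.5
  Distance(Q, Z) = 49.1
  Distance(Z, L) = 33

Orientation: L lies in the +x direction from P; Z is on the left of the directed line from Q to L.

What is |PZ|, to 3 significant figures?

55.7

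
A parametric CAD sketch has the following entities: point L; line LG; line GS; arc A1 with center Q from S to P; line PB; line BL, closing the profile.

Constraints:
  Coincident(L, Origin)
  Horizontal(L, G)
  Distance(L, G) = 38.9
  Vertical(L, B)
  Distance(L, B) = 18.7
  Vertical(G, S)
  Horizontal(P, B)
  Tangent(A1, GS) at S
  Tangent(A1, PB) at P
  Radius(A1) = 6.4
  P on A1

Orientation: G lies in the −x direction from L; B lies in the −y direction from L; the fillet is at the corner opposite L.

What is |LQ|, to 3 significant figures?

34.7

L is at the origin; LG is horizontal with |LG| = 38.9 and G on the −x side, so G = (-38.9, 0.00). LB is vertical with |LB| = 18.7 and B on the −y side, so B = (0.00, -18.7). The virtual corner opposite L is at (-38.9, -18.7). Tangency of A1 to GS means the radius QS is perpendicular to GS and tangency of A1 to PB means the radius QP is perpendicular to PB, with radius 6.4, so the center Q sits 6.4 in from both sides at Q = (-32.5, -12.3). Then |LQ| = |Q − L| = 34.7.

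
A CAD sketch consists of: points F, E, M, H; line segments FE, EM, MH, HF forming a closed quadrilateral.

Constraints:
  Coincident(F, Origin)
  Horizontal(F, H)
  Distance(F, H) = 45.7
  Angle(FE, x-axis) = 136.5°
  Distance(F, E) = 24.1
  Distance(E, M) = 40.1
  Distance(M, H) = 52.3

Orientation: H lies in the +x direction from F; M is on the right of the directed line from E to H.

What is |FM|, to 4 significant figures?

20.70

Checks: |EM| = 40.10 ✓; |MH| = 52.30 ✓.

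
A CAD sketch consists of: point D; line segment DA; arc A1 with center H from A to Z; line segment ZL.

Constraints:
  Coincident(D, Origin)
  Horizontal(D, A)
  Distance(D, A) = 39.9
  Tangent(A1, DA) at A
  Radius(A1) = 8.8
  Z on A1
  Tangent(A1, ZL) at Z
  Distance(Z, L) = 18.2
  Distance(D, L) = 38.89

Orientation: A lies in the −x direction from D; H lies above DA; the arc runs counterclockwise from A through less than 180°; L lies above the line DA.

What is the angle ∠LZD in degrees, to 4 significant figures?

97.36°

D is at the origin; DA is horizontal with |DA| = 39.9 and A on the −x side, so A = (-39.90, 0.000). The tangent condition forces HA to be normal to DA, so H = A + (0, 8.8) = (-39.90, 8.800). Since HZ ⟂ ZL (tangency), |HL| = √(8.8² + 18.2²) = 20.22 regardless of where Z sits on A1. So L lies on both circle(D, 38.89) and circle(H, 20.22); the above-DA intersection is L = (-29.05, 25.86). Z is the foot of the tangent from L: Z = (-31.16, 7.780).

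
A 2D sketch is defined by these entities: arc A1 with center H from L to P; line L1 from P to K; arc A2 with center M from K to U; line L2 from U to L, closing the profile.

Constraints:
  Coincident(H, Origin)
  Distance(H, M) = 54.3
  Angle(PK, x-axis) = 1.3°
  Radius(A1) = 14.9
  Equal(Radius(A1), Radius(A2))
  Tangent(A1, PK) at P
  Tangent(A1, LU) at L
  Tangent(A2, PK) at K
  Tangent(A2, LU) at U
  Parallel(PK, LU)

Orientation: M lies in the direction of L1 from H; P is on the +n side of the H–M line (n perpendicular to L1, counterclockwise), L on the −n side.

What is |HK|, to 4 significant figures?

56.31

The slot axis is L1's direction at 1.3°, so u = (cos 1.3°, sin 1.3°) = (0.9997, 0.02269) and n = (−sin 1.3°, cos 1.3°) = (-0.02269, 0.9997). H is at the origin and M lies 54.3 along u from H, so M = 54.3·u = (54.29, 1.232). Tangency of A1 to both parallel lines with radius 14.9 puts P and L at H ± 14.9·n: P = (-0.3380, 14.90), L = (0.3380, -14.90). Equal radii place K and U the same way about M: K = M + 14.9·n = (53.95, 16.13), U = M − 14.9·n = (54.62, -13.66). Then |HK| = |K − H| = 56.31.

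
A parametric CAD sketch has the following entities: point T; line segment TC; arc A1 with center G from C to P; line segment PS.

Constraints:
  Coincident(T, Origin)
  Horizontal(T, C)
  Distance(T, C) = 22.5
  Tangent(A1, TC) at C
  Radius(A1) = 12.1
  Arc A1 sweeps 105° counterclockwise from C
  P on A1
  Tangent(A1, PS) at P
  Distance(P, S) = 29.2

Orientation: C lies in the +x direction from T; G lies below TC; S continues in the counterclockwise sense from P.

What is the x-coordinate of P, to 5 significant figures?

10.812

Since A1 is tangent to TC there, GC ⟂ TC, so G = C + (0, -12.1) = (22.500, -12.100). On A1, C sits at bearing 90° from G; a 105° counterclockwise sweep puts P at bearing 195°, so P = G + 12.1·(cos 195°, sin 195°) = (10.812, -15.232). So P.x = 10.812.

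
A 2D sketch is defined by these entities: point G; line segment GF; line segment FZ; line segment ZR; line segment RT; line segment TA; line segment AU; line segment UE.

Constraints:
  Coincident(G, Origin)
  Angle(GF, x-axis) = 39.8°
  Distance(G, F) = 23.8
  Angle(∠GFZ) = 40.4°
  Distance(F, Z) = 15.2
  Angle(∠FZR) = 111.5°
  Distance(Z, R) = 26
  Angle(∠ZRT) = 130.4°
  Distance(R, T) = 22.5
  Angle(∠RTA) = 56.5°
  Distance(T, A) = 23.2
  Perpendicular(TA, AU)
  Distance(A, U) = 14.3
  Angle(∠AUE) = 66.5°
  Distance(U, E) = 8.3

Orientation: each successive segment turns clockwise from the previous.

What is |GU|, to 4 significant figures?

2.823

∠RTA = 56.5° gives TA at 18.60° from the x-axis; with |TA| = 23.2, A = (-5.528, 16.21). TA ⟂ AU, so AU runs at -71.40°; with |AU| = 14.3, U = (-0.9669, 2.652). Then |GU| = |U − G| = 2.823.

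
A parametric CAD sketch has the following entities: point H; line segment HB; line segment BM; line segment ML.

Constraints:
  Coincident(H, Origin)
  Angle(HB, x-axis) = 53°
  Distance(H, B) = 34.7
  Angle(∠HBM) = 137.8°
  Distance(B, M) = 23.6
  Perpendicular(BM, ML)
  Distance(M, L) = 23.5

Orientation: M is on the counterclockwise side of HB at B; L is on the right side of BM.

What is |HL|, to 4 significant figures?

67.99

H is at the origin; HB runs at 53.0° with length 34.7, so B = 34.7·(cos 53.0°, sin 53.0°) = (20.88, 27.71). ∠HBM = 137.8°, so BM runs at 53.0° + (180° − 137.8°) = 95.20° from the x-axis; with |BM| = 23.6, M = B + 23.6·(cos 95.20°, sin 95.20°) = (18.74, 51.22). BM ⟂ ML; with |ML| = 23.5 on the right of BM, L = M + 23.5·(0.9959, 0.09063) = (42.15, 53.35). Then |HL| = |L − H| = 67.99.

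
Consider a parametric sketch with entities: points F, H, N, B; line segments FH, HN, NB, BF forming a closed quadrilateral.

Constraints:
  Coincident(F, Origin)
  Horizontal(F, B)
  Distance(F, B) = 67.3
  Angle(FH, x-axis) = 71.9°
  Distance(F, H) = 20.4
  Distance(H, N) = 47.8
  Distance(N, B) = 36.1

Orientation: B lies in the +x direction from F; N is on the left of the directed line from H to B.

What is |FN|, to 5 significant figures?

61.665

Checks: |HN| = 47.80 ✓; |NB| = 36.10 ✓.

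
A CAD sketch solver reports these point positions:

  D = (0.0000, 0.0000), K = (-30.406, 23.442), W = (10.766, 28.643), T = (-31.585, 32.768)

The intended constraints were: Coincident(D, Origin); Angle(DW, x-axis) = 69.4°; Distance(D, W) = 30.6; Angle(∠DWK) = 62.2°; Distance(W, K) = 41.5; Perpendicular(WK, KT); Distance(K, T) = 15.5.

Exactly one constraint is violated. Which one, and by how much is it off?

Distance(K, T) = 15.5 — off by 6.10.

D = (0.00, 0.00) ✓; DW at 69.40° ✓; |DW| = 30.60 ✓; ∠DWK = 62.20° ✓; |WK| = 41.50 ✓; ∠(WK, KT) = 89.99° ✓; |KT| = 9.400 ✗.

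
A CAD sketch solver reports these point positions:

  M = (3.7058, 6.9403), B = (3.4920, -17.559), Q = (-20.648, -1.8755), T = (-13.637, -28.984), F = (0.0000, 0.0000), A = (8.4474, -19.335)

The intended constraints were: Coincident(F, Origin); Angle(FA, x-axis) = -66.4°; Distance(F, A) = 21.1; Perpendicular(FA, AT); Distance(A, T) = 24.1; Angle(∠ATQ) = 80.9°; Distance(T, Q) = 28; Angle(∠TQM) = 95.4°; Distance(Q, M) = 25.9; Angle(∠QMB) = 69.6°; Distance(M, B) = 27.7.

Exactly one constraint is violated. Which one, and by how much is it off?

Distance(M, B) = 27.7 — off by 3.20.

F = (0.00, 0.00) ✓; FA at -66.40° ✓; |FA| = 21.10 ✓; ∠(FA, AT) = 90.00° ✓; |AT| = 24.10 ✓; ∠ATQ = 80.90° ✓; |TQ| = 28.00 ✓; ∠TQM = 95.40° ✓; |QM| = 25.90 ✓; ∠QMB = 69.60° ✓; |MB| = 24.50 ✗.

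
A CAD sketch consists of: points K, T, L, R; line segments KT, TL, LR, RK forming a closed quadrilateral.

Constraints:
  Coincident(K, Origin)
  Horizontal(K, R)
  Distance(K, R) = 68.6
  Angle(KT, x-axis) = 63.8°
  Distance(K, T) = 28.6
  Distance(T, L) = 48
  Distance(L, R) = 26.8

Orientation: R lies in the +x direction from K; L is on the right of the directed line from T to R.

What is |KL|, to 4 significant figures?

45.28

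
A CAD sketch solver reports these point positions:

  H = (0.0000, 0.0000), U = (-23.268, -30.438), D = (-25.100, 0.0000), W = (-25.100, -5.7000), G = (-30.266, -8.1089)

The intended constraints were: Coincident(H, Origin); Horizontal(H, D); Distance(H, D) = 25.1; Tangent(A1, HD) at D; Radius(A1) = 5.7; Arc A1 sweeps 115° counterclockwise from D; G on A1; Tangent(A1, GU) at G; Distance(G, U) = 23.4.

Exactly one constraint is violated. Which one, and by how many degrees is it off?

Tangent(A1, GU) at G — off by 7.60°.

H = (0.00, 0.00) ✓; H.y = 0.00, D.y = 0.00 ✓; |HD| = 25.10 ✓; ∠(WD, DH) = 90.00° ✓; |WD| = 5.700 ✓; bearing(W→G) − bearing(W→D) = 115.0° ✓; |WG| = 5.700 ✓; ∠(WG, GU) = 97.60° ✗; |GU| = 23.40 ✓.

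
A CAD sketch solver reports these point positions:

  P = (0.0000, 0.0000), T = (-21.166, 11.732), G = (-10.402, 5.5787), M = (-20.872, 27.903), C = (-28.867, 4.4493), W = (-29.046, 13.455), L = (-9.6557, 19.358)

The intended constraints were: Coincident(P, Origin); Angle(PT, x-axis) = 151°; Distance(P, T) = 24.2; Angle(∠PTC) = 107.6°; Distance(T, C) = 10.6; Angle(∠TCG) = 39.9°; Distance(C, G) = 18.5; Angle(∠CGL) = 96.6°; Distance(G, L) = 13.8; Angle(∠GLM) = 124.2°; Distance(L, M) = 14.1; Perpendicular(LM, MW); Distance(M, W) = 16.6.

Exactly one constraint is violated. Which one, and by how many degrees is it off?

Perpendicular(LM, MW) — off by 7.80°.

P = (0.00, 0.00) ✓; PT at 151.0° ✓; |PT| = 24.20 ✓; ∠PTC = 107.6° ✓; |TC| = 10.60 ✓; ∠TCG = 39.90° ✓; |CG| = 18.50 ✓; ∠CGL = 96.60° ✓; |GL| = 13.80 ✓; ∠GLM = 124.2° ✓; |LM| = 14.10 ✓; ∠(LM, MW) = 97.80° ✗; |MW| = 16.60 ✓.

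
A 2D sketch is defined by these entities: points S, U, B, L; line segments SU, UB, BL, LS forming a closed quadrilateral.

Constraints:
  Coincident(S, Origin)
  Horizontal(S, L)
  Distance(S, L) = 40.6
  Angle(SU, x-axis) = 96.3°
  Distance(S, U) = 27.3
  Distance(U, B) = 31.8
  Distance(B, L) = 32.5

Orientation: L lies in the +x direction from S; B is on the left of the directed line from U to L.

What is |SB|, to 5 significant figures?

41.648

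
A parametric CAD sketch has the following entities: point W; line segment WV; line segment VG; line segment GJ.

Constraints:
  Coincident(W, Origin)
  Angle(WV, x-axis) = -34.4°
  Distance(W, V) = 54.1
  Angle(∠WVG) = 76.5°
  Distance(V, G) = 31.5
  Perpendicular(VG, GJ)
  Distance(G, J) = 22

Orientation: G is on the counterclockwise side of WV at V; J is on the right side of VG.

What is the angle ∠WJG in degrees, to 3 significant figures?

14.2°

∠WVG = 76.5°, so VG runs at -34.4° + (180° − 76.5°) = 69.1° from the x-axis; with |VG| = 31.5, G = V + 31.5·(cos 69.1°, sin 69.1°) = (55.9, -1.14). VG ⟂ GJ; with |GJ| = 22.0 on the right of VG, J = G + 22.0·(0.934, -0.357) = (76.4, -8.99). Then cos ∠WJG = JW·JG / (|JW||JG|), giving 14.2°.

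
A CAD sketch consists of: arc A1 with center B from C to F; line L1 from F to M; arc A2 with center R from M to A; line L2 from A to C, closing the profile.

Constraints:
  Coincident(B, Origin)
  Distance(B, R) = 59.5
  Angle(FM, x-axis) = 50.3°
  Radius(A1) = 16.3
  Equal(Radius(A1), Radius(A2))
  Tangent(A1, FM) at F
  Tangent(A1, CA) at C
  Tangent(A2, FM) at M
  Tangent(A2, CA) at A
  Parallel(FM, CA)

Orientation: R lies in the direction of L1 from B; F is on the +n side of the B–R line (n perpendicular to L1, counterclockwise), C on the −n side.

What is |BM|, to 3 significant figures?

61.7

The slot axis is L1's direction at 50.3°, so u = (cos 50.3°, sin 50.3°) = (0.639, 0.769) and n = (−sin 50.3°, cos 50.3°) = (-0.769, 0.639). B is at the origin and R lies 59.5 along u from B, so R = 59.5·u = (38.0, 45.8). Tangency of A1 to both parallel lines with radius 16.3 puts F and C at B ± 16.3·n: F = (-12.5, 10.4), C = (12.5, -10.4). Equal radii place M and A the same way about R: M = R + 16.3·n = (25.5, 56.2), A = R − 16.3·n = (50.5, 35.4). Then |BM| = |M − B| = 61.7.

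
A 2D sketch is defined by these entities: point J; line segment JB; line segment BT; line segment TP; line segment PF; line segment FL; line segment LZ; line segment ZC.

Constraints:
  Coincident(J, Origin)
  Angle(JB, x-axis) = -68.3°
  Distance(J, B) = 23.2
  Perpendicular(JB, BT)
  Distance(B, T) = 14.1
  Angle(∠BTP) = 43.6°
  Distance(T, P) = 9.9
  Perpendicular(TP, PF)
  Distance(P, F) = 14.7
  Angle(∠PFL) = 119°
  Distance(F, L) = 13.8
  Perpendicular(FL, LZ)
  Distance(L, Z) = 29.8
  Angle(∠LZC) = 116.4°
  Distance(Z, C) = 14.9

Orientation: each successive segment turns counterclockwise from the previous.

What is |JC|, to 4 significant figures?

35.75

FL ⟂ LZ, so LZ runs at 39.10°; with |LZ| = 29.8, Z = (38.84, -18.20). ∠LZC = 116.4° gives ZC at 102.7° from the x-axis; with |ZC| = 14.9, C = (35.56, -3.669). Then |JC| = |C − J| = 35.75.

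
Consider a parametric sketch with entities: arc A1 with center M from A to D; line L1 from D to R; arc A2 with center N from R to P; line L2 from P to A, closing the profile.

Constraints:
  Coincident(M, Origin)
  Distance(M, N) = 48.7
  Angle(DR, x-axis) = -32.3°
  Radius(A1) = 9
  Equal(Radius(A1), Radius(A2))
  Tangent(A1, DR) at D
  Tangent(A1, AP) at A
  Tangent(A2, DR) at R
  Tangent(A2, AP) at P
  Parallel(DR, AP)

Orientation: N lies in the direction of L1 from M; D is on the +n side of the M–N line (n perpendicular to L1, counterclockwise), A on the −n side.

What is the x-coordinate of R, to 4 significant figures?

45.97

The slot axis is L1's direction at -32.3°, so u = (cos -32.3°, sin -32.3°) = (0.8453, -0.5344) and n = (−sin -32.3°, cos -32.3°) = (0.5344, 0.8453). M is at the origin and N lies 48.7 along u from M, so N = 48.7·u = (41.16, -26.02). Tangency of A1 to both parallel lines with radius 9.0 puts D and A at M ± 9.0·n: D = (4.809, 7.607), A = (-4.809, -7.607). Equal radii place R and P the same way about N: R = N + 9.0·n = (45.97, -18.42), P = N − 9.0·n = (36.36, -33.63). So R.x = 45.97.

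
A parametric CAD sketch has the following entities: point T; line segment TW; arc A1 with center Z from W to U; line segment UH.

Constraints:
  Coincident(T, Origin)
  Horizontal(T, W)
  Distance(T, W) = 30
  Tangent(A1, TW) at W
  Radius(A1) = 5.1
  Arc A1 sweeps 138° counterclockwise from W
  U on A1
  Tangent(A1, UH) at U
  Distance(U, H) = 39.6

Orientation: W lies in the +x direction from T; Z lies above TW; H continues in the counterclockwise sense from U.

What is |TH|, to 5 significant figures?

35.611

On A1, W sits at bearing -90° from Z; a 138° counterclockwise sweep puts U at bearing 48°, so U = Z + 5.1·(cos 48°, sin 48°) = (33.413, 8.8900). Tangency of A1 to UH means the radius ZU is perpendicular to UH, so UH runs along (−sin 48°, cos 48°); with |UH| = 39.6, H = (3.9840, 35.388). Then |TH| = |H − T| = 35.611.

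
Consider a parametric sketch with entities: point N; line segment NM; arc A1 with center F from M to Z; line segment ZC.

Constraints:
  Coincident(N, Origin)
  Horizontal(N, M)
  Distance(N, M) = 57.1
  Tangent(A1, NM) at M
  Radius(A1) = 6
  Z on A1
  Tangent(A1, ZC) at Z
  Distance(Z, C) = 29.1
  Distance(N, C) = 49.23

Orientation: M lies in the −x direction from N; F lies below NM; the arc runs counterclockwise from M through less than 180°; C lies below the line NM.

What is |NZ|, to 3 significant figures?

62.0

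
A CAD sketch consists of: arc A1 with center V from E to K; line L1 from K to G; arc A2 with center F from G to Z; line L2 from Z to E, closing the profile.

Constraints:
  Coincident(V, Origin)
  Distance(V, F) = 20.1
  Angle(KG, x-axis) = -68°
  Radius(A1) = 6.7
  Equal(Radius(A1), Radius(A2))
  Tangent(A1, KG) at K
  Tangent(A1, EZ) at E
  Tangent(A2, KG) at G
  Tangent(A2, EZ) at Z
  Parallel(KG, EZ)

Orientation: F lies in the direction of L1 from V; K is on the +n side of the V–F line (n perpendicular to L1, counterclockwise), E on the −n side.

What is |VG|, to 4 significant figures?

21.19

Tangency of A1 to both parallel lines with radius 6.7 puts K and E at V ± 6.7·n: K = (6.212, 2.510), E = (-6.212, -2.510). Equal radii place G and Z the same way about F: G = F + 6.7·n = (13.74, -16.13), Z = F − 6.7·n = (1.317, -21.15). Then |VG| = |G − V| = 21.19.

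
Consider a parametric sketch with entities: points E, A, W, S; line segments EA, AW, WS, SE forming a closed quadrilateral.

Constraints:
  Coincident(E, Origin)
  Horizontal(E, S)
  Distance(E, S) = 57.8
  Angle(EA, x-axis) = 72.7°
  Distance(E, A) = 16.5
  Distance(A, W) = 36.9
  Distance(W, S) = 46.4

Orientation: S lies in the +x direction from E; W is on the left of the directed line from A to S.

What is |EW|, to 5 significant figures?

51.540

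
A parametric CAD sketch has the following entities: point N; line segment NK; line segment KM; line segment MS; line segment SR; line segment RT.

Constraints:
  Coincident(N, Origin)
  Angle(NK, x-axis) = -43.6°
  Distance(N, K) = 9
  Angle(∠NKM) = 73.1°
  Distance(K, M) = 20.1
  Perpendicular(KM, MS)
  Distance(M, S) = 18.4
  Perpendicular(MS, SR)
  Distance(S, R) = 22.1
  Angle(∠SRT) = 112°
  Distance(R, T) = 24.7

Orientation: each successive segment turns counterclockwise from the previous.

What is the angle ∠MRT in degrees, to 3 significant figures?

72.2°

MS ⟂ SR, so SR runs at -117°; with |SR| = 22.1, R = (-10.8, 0.274). ∠SRT = 112.0° gives RT at -48.7° from the x-axis; with |RT| = 24.7, T = (5.48, -18.3). Then cos ∠MRT = RM·RT / (|RM||RT|), giving 72.2°.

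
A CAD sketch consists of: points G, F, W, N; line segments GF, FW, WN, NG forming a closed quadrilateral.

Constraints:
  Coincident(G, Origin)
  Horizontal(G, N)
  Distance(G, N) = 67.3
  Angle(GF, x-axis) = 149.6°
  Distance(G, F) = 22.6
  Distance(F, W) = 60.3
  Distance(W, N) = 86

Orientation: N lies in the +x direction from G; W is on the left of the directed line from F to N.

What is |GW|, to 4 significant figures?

64.83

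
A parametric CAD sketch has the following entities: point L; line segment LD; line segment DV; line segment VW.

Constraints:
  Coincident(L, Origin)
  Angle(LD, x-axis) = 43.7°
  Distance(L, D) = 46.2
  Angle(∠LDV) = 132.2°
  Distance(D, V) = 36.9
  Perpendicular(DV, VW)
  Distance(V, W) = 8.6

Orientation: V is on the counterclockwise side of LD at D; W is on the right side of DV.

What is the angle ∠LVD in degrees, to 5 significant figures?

26.739°

L is at the origin; LD runs at 43.7° with length 46.2, so D = 46.2·(cos 43.7°, sin 43.7°) = (33.401, 31.919). ∠LDV = 132.2°, so DV runs at 43.7° + (180° − 132.2°) = 91.500° from the x-axis; with |DV| = 36.9, V = D + 36.9·(cos 91.500°, sin 91.500°) = (32.435, 68.806). Then cos ∠LVD = VL·VD / (|VL||VD|), giving 26.739°.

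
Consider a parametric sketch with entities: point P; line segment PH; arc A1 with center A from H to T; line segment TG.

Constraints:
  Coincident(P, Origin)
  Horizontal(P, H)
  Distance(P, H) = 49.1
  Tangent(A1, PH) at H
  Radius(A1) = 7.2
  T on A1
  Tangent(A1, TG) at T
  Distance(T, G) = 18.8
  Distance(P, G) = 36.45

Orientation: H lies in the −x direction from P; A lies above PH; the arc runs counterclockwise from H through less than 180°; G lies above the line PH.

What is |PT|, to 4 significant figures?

43.50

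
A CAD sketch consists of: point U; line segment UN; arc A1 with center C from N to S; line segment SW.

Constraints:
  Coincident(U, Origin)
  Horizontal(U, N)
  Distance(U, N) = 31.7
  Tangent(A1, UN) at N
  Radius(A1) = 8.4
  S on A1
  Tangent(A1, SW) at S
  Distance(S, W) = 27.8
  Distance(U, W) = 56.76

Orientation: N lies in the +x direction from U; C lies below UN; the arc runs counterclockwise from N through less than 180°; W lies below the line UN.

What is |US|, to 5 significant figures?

29.501

Checks: |CS| = 8.400 ✓; ∠(CS, SW) = 90.00° ✓; |SW| = 27.80 ✓; |UW| = 56.76 ✓.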